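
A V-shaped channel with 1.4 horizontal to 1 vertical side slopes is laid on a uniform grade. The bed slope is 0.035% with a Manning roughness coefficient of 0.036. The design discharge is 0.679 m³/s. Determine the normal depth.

y_n = 1.22 m

Manning's equation rearranged: A R^(2/3) = nQ / (1·√S) = 0.036 × 0.679 / (√0.00035) = 1.307.
Trying y = 0.973 m: A R^(2/3) = 0.7146 — too small.
Trying y = 1.37 m: A R^(2/3) = 1.78 — too large.
Trying y = 1.22 m: A R^(2/3) = 1.306 — ≈ 1.307.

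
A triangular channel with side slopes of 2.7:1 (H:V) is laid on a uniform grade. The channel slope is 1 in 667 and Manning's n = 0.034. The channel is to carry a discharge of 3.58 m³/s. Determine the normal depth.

Manning's equation rearranged: A R^(2/3) = nQ / (1·√S) = 0.034 × 3.58 / (√0.001499) = 3.144.
At y = 1.43 m: A R^(2/3) = 4.23 — over.
At y = 1.13 m: A R^(2/3) = 2.257 — short.
At y = 1.28 m: A R^(2/3) = 3.147 — matches.

y_n = 1.28 m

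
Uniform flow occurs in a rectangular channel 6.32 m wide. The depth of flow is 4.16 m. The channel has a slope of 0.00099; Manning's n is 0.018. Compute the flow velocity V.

V = 2.58 m/s

Flow area A = b·y = 6.32 × 4.16 = 26.29 m². Wetted perimeter P = b + 2y = 6.32 + 2×4.16 = 14.64 m.
Hydraulic radius R = A/P = 26.29/14.64 = 1.796 m.
From Manning's equation, V = (1/n) R^(2/3) S^(1/2) = (1/0.018) × 1.796^(2/3) × 0.00099^(1/2) = 2.58 m/s.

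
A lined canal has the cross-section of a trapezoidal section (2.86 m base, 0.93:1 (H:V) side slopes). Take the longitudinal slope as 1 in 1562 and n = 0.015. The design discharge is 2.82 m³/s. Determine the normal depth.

Manning's equation rearranged: A R^(2/3) = nQ / (1·√S) = 0.015 × 2.82 / (√0.0006402) = 1.672.
Trying y = 0.825 m: A R^(2/3) = 2.094 — too large.
Trying y = 0.611 m: A R^(2/3) = 1.253 — too small.
Trying y = 0.724 m: A R^(2/3) = 1.673 — matches.

y_n = 0.724 m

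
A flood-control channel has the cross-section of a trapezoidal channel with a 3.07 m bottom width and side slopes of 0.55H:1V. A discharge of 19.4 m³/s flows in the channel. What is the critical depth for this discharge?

At critical depth, Q² T / (g A³) = 1, i.e. A³/T = Q²/g = 19.4²/9.81 = 38.36.
Trying y = 1.81 m: A³/T = 78.73 — over.
Trying y = 1.02 m: A³/T = 12.12 — short.
Trying y = 1.46 m: A³/T = 38.67 — close enough.

y_c = 1.46 m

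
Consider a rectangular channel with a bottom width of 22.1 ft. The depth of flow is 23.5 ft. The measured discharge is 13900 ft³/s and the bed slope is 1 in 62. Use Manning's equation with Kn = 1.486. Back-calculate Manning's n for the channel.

n = 0.0271

Flow area A = b·y = 22.1 × 23.5 = 519.4 ft². Wetted perimeter P = b + 2y = 22.1 + 2×23.5 = 69.1 ft.
Hydraulic radius R = A/P = 519.4/69.1 = 7.516 ft.
Rearranging Manning's equation: n = (1.486/Q) A R^(2/3) S^(1/2) = (1.486/13900) × 519.4 × 7.516^(2/3) × √0.01613 = 0.0271.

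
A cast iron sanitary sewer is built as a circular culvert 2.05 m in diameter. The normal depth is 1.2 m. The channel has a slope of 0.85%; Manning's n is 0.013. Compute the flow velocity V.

V = 4.83 m/s

For a circular section of diameter D = 2.05 m at depth y = 1.2 m, the central angle is θ = 2 arccos(1 − 2y/D) = 3.485 rad. Then A = (D²/8)(θ − sin θ) = 2.007 m² and P = Dθ/2 = 3.572 m.
Hydraulic radius R = A/P = 2.007/3.572 = 0.562 m.
From Manning's equation, V = (1/n) R^(2/3) S^(1/2) = (1/0.013) × 0.562^(2/3) × 0.0085^(1/2) = 4.83 m/s.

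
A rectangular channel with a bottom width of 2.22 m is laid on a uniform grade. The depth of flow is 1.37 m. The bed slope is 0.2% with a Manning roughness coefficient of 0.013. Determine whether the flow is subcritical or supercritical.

Flow area A = b·y = 2.22 × 1.37 = 3.041 m². Wetted perimeter P = b + 2y = 2.22 + 2×1.37 = 4.96 m.
Hydraulic radius R = A/P = 3.041/4.96 = 0.6132 m.
V = (1/n) R^(2/3) √S = (1/0.013) × 0.6132^(2/3) × √0.002 = 2.483 m/s. Hydraulic depth D_h = A/T = 3.041/2.22 = 1.37 m.
Froude number Fr = V/√(g·D_h) = 2.483/√(9.81×1.37) = 0.677, which is less than 1, so the flow is subcritical.

subcritical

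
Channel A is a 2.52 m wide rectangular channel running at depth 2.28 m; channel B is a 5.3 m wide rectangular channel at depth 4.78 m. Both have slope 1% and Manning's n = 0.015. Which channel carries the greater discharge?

Channel A: Flow area A = b·y = 2.52 × 2.28 = 5.746 m². Wetted perimeter P = b + 2y = 2.52 + 2×2.28 = 7.08 m. Hydraulic radius R = A/P = 5.746/7.08 = 0.8115 m. Q_A = (1/0.015)·5.746·0.8115^(2/3)·√0.01 = 33.33 m³/s.
Channel B: Flow area A = b·y = 5.3 × 4.78 = 25.33 m². Wetted perimeter P = b + 2y = 5.3 + 2×4.78 = 14.86 m. Hydraulic radius R = A/P = 25.33/14.86 = 1.705 m. Q_B = (1/0.015)·25.33·1.705^(2/3)·√0.01 = 241 m³/s.
Q_A = 33.33 m³/s vs Q_B = 241 m³/s, so channel B carries more.

channel B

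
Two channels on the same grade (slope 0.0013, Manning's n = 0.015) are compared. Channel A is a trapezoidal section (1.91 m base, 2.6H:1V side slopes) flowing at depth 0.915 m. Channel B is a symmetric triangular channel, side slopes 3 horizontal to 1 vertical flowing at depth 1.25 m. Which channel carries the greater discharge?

Channel A: With bottom width b = 1.91 m and side slope z = 2.6: A = (b + zy)y = (1.91 + 2.6×0.915)×0.915 = 3.924 m²; P = b + 2y√(1+z²) = 1.91 + 2×0.915×2.786 = 7.008 m. Hydraulic radius R = A/P = 3.924/7.008 = 0.56 m. Q_A = (1/0.015)·3.924·0.56^(2/3)·√0.0013 = 6.409 m³/s.
Channel B: For a triangular section with side slope z = 3: A = zy² = 3×1.25² = 4.688 m²; P = 2y√(1+z²) = 2×1.25×3.162 = 7.906 m. Hydraulic radius R = A/P = 4.688/7.906 = 0.5929 m. Q_B = (1/0.015)·4.688·0.5929^(2/3)·√0.0013 = 7.952 m³/s.
Q_A = 6.409 m³/s vs Q_B = 7.952 m³/s, so channel B carries more.

channel B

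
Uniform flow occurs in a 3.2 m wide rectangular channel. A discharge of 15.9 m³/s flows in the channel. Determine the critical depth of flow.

For a rectangular channel, critical depth y_c = (q²/g)^(1/3) where q = Q/b = 15.9/3.2 = 4.969 m²/s.
So y_c = (4.969²/9.81)^(1/3) = 1.36 m.

y_c = 1.36 m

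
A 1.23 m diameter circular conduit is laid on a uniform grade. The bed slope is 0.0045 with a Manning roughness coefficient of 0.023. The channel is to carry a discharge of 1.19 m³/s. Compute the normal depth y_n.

y_n = 0.798 m

Manning's equation rearranged: A R^(2/3) = nQ / (1·√S) = 0.023 × 1.19 / (√0.0045) = 0.408.
At y = 0.993 m: A R^(2/3) = 0.5338 — too large.
At y = 0.798 m: A R^(2/3) = 0.4084 — ≈ 0.408.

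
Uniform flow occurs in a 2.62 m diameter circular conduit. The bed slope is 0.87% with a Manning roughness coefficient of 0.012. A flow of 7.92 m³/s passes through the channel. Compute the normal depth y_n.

y_n = 0.894 m

Manning's equation rearranged: A R^(2/3) = nQ / (1·√S) = 0.012 × 7.92 / (√0.0087) = 1.019.
Trying y = 0.718 m: A R^(2/3) = 0.6676 — low.
Trying y = 1.09 m: A R^(2/3) = 1.472 — high.
Trying y = 0.894 m: A R^(2/3) = 1.019 — matches.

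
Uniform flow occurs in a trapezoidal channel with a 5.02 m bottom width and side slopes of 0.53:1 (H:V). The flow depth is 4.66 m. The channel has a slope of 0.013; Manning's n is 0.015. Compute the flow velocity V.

V = 13 m/s

With bottom width b = 5.02 m and side slope z = 0.53: A = (b + zy)y = (5.02 + 0.53×4.66)×4.66 = 34.9 m²; P = b + 2y√(1+z²) = 5.02 + 2×4.66×1.132 = 15.57 m.
Hydraulic radius R = A/P = 34.9/15.57 = 2.242 m.
From Manning's equation, V = (1/n) R^(2/3) S^(1/2) = (1/0.015) × 2.242^(2/3) × 0.013^(1/2) = 13 m/s.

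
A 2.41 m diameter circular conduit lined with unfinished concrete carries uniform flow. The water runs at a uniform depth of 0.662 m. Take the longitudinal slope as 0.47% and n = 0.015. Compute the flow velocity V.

V = 2.41 m/s

For a circular section of diameter D = 2.41 m at depth y = 0.662 m, the central angle is θ = 2 arccos(1 − 2y/D) = 2.207 rad. Then A = (D²/8)(θ − sin θ) = 1.018 m² and P = Dθ/2 = 2.659 m.
Hydraulic radius R = A/P = 1.018/2.659 = 0.3828 m.
From Manning's equation, V = (1/n) R^(2/3) S^(1/2) = (1/0.015) × 0.3828^(2/3) × 0.0047^(1/2) = 2.41 m/s.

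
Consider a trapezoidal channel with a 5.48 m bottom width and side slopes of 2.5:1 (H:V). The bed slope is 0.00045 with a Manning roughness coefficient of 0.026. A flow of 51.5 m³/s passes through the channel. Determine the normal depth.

Manning's equation rearranged: A R^(2/3) = nQ / (1·√S) = 0.026 × 51.5 / (√0.00045) = 63.12.
At y = 2.57 m: A R^(2/3) = 41.57 — short.
At y = 3.38 m: A R^(2/3) = 74.45 — over.
At y = 3.13 m: A R^(2/3) = 63.09 — close enough.

y_n = 3.13 m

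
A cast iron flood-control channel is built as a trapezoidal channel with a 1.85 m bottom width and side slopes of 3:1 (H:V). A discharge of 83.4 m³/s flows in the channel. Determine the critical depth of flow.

y_c = 2.46 m

At critical depth, Q² T / (g A³) = 1, i.e. A³/T = Q²/g = 83.4²/9.81 = 709.
Try y = 2.84 m: A³/T = 1352 — too large.
Try y = 2.15 m: A³/T = 385.3 — too small.
Try y = 2.46 m: A³/T = 704.8 — ≈ 709.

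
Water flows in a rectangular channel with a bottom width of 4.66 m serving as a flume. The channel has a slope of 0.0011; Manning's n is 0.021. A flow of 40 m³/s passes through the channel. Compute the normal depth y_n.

Manning's equation rearranged: A R^(2/3) = nQ / (1·√S) = 0.021 × 40 / (√0.0011) = 25.33.
Try y = 3.7 m: A R^(2/3) = 21.88 — low.
Try y = 4.6 m: A R^(2/3) = 28.67 — high.
Try y = 4.16 m: A R^(2/3) = 25.33 — ≈ 25.33.

y_n = 4.16 m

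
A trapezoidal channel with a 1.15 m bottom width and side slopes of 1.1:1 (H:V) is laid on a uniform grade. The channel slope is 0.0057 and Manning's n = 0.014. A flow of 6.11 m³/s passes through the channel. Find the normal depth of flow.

Manning's equation rearranged: A R^(2/3) = nQ / (1·√S) = 0.014 × 6.11 / (√0.0057) = 1.133.
Trying y = 1 m: A R^(2/3) = 1.502 — high.
Trying y = 0.867 m: A R^(2/3) = 1.133 — close enough.

y_n = 0.867 m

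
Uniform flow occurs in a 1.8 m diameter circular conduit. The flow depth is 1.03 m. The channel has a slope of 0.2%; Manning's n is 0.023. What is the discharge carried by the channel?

For a circular section of diameter D = 1.8 m at depth y = 1.03 m, the central angle is θ = 2 arccos(1 − 2y/D) = 3.431 rad. Then A = (D²/8)(θ − sin θ) = 1.506 m² and P = Dθ/2 = 3.088 m.
Hydraulic radius R = A/P = 1.506/3.088 = 0.4875 m.
Manning's equation: Q = (1/n) A R^(2/3) S^(1/2) = (1/0.023) × 1.506 × 0.4875^(2/3) × 0.002^(1/2) = 1.81 m³/s.

Q = 1.81 m³/s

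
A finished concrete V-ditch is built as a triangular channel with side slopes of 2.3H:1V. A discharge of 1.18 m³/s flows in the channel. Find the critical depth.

y_c = 0.557 m

At critical depth, Q² T / (g A³) = 1, i.e. A³/T = Q²/g = 1.18²/9.81 = 0.1419.
Try y = 0.436 m: A³/T = 0.04167 — low.
Try y = 0.707 m: A³/T = 0.4672 — high.
Try y = 0.557 m: A³/T = 0.1418 — matches.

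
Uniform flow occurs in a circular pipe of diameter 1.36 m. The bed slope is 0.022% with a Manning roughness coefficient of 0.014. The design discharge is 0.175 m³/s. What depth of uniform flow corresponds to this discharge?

Manning's equation rearranged: A R^(2/3) = nQ / (1·√S) = 0.014 × 0.175 / (√0.00022) = 0.1652.
Trying y = 0.34 m: A R^(2/3) = 0.09694 — too small.
Trying y = 0.535 m: A R^(2/3) = 0.2313 — too large.
Trying y = 0.447 m: A R^(2/3) = 0.1652 — matches.

y_n = 0.447 m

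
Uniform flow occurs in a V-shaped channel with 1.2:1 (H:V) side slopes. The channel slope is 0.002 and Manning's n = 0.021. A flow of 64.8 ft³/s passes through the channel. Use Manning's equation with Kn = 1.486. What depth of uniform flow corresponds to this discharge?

Manning's equation rearranged: A R^(2/3) = nQ / (1.486·√S) = 0.021 × 64.8 / (1.486 × √0.002) = 20.48.
Try y = 4.61 ft: A R^(2/3) = 37.33 — high.
Try y = 3.12 ft: A R^(2/3) = 13.18 — low.
Try y = 3.68 ft: A R^(2/3) = 20.47 — matches.

y_n = 3.68 ft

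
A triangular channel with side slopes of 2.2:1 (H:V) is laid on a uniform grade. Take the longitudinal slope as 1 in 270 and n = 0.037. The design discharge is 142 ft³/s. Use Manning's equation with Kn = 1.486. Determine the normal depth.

y_n = 4.16 ft

Manning's equation rearranged: A R^(2/3) = nQ / (1.486·√S) = 0.037 × 142 / (1.486 × √0.003704) = 58.1.
Trying y = 4.82 ft: A R^(2/3) = 86.3 — too large.
Trying y = 3.21 ft: A R^(2/3) = 29.19 — too small.
Trying y = 4.16 ft: A R^(2/3) = 58.27 — matches.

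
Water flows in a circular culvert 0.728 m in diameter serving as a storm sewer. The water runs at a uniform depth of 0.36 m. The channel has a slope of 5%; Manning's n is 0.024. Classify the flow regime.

supercritical

For a circular section of diameter D = 0.728 m at depth y = 0.36 m, the central angle is θ = 2 arccos(1 − 2y/D) = 3.12 rad. Then A = (D²/8)(θ − sin θ) = 0.2052 m² and P = Dθ/2 = 1.136 m.
Hydraulic radius R = A/P = 0.2052/1.136 = 0.1807 m.
V = (1/n) R^(2/3) √S = (1/0.024) × 0.1807^(2/3) × √0.05 = 2.978 m/s. Hydraulic depth D_h = A/T = 0.2052/0.728 = 0.2819 m.
Froude number Fr = V/√(g·D_h) = 2.978/√(9.81×0.2819) = 1.79, which is greater than 1, so the flow is supercritical.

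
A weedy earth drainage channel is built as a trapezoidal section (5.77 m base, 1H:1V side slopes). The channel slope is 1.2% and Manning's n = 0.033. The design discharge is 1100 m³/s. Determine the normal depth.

Manning's equation rearranged: A R^(2/3) = nQ / (1·√S) = 0.033 × 1100 / (√0.012) = 331.4.
At y = 10.2 m: A R^(2/3) = 457.4 — over.
At y = 6.41 m: A R^(2/3) = 171.9 — short.
At y = 8.78 m: A R^(2/3) = 331.2 — close enough.

y_n = 8.78 m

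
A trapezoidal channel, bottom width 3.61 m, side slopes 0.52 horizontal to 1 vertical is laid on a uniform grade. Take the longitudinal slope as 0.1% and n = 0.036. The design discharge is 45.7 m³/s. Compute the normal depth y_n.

y_n = 5.07 m

Manning's equation rearranged: A R^(2/3) = nQ / (1·√S) = 0.036 × 45.7 / (√0.001) = 52.03.
Trying y = 3.46 m: A R^(2/3) = 26.03 — low.
Trying y = 6.48 m: A R^(2/3) = 82.92 — high.
Trying y = 5.07 m: A R^(2/3) = 52.03 — ≈ 52.03.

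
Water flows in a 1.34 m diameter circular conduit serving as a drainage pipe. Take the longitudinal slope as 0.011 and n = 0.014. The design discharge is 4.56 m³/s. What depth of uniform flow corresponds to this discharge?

Manning's equation rearranged: A R^(2/3) = nQ / (1·√S) = 0.014 × 4.56 / (√0.011) = 0.6087.
At y = 0.876 m: A R^(2/3) = 0.5188 — short.
At y = 0.989 m: A R^(2/3) = 0.6087 — close enough.

y_n = 0.989 m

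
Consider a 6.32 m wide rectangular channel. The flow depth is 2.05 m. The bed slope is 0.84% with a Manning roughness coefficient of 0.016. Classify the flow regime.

Flow area A = b·y = 6.32 × 2.05 = 12.96 m². Wetted perimeter P = b + 2y = 6.32 + 2×2.05 = 10.42 m.
Hydraulic radius R = A/P = 12.96/10.42 = 1.243 m.
V = (1/n) R^(2/3) √S = (1/0.016) × 1.243^(2/3) × √0.0084 = 6.624 m/s. Hydraulic depth D_h = A/T = 12.96/6.32 = 2.05 m.
Froude number Fr = V/√(g·D_h) = 6.624/√(9.81×2.05) = 1.48, which is greater than 1, so the flow is supercritical.

supercritical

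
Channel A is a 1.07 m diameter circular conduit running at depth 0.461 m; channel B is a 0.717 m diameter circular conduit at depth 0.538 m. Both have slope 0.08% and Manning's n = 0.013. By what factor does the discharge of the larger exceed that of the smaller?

1.23

Channel A: For a circular section of diameter D = 1.07 m at depth y = 0.461 m, the central angle is θ = 2 arccos(1 − 2y/D) = 2.864 rad. Then A = (D²/8)(θ − sin θ) = 0.3707 m² and P = Dθ/2 = 1.532 m. Hydraulic radius R = A/P = 0.3707/1.532 = 0.2419 m. Q_A = (1/0.013)·0.3707·0.2419^(2/3)·√0.0008 = 0.3131 m³/s.
Channel B: For a circular section of diameter D = 0.717 m at depth y = 0.538 m, the central angle is θ = 2 arccos(1 − 2y/D) = 4.19 rad. Then A = (D²/8)(θ − sin θ) = 0.325 m² and P = Dθ/2 = 1.502 m. Hydraulic radius R = A/P = 0.325/1.502 = 0.2163 m. Q_B = (1/0.013)·0.325·0.2163^(2/3)·√0.0008 = 0.2548 m³/s.
The larger discharge is 0.3131 m³/s and the smaller is 0.2548 m³/s; the ratio is 1.23.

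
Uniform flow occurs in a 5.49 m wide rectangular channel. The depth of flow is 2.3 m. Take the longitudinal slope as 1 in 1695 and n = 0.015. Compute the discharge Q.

Flow area A = b·y = 5.49 × 2.3 = 12.63 m². Wetted perimeter P = b + 2y = 5.49 + 2×2.3 = 10.09 m.
Hydraulic radius R = A/P = 12.63/10.09 = 1.251 m.
Manning's equation: Q = (1/n) A R^(2/3) S^(1/2) = (1/0.015) × 12.63 × 1.251^(2/3) × 0.00059^(1/2) = 23.7 m³/s.

Q = 23.7 m³/s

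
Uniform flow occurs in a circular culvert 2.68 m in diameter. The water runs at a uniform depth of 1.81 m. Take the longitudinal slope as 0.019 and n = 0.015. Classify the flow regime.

For a circular section of diameter D = 2.68 m at depth y = 1.81 m, the central angle is θ = 2 arccos(1 − 2y/D) = 3.858 rad. Then A = (D²/8)(θ − sin θ) = 4.054 m² and P = Dθ/2 = 5.17 m.
Hydraulic radius R = A/P = 4.054/5.17 = 0.7841 m.
V = (1/n) R^(2/3) √S = (1/0.015) × 0.7841^(2/3) × √0.019 = 7.814 m/s. Hydraulic depth D_h = A/T = 4.054/2.51 = 1.615 m.
Froude number Fr = V/√(g·D_h) = 7.814/√(9.81×1.615) = 1.96, which is greater than 1, so the flow is supercritical.

supercritical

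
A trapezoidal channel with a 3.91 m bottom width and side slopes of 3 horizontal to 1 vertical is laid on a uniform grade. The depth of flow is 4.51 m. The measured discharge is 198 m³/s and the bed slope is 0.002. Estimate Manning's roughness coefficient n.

n = 0.0321

With bottom width b = 3.91 m and side slope z = 3: A = (b + zy)y = (3.91 + 3×4.51)×4.51 = 78.65 m²; P = b + 2y√(1+z²) = 3.91 + 2×4.51×3.162 = 32.43 m.
Hydraulic radius R = A/P = 78.65/32.43 = 2.425 m.
Rearranging Manning's equation: n = (1/Q) A R^(2/3) S^(1/2) = (1/198) × 78.65 × 2.425^(2/3) × √0.002 = 0.0321.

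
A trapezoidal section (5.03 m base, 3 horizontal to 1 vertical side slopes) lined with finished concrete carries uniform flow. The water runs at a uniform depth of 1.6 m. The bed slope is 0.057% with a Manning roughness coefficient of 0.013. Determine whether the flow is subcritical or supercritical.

With bottom width b = 5.03 m and side slope z = 3: A = (b + zy)y = (5.03 + 3×1.6)×1.6 = 15.73 m²; P = b + 2y√(1+z²) = 5.03 + 2×1.6×3.162 = 15.15 m.
Hydraulic radius R = A/P = 15.73/15.15 = 1.038 m.
V = (1/n) R^(2/3) √S = (1/0.013) × 1.038^(2/3) × √0.00057 = 1.883 m/s. Hydraulic depth D_h = A/T = 15.73/14.63 = 1.075 m.
Froude number Fr = V/√(g·D_h) = 1.883/√(9.81×1.075) = 0.58, which is less than 1, so the flow is subcritical.

subcritical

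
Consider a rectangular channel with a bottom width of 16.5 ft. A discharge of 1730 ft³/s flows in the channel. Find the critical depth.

y_c = 6.99 ft

For a rectangular channel, critical depth y_c = (q²/g)^(1/3) where q = Q/b = 1730/16.5 = 104.8 ft²/s.
So y_c = (104.8²/32.2)^(1/3) = 6.99 ft.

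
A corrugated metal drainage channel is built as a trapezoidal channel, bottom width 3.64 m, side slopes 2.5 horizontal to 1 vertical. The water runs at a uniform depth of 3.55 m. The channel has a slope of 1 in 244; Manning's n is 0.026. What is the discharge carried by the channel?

Q = 171 m³/s

With bottom width b = 3.64 m and side slope z = 2.5: A = (b + zy)y = (3.64 + 2.5×3.55)×3.55 = 44.43 m²; P = b + 2y√(1+z²) = 3.64 + 2×3.55×2.693 = 22.76 m.
Hydraulic radius R = A/P = 44.43/22.76 = 1.952 m.
Manning's equation: Q = (1/n) A R^(2/3) S^(1/2) = (1/0.026) × 44.43 × 1.952^(2/3) × 0.004098^(1/2) = 171 m³/s.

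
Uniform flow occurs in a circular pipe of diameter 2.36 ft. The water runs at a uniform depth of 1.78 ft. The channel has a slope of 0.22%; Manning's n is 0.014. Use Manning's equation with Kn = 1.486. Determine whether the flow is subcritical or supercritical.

subcritical

For a circular section of diameter D = 2.36 ft at depth y = 1.78 ft, the central angle is θ = 2 arccos(1 − 2y/D) = 4.208 rad. Then A = (D²/8)(θ − sin θ) = 3.54 ft² and P = Dθ/2 = 4.966 ft.
Hydraulic radius R = A/P = 3.54/4.966 = 0.7128 ft.
V = (1.486/n) R^(2/3) √S = (1.486/0.014) × 0.7128^(2/3) × √0.0022 = 3.973 ft/s. Hydraulic depth D_h = A/T = 3.54/2.032 = 1.742 ft.
Froude number Fr = V/√(g·D_h) = 3.973/√(32.2×1.742) = 0.53, which is less than 1, so the flow is subcritical.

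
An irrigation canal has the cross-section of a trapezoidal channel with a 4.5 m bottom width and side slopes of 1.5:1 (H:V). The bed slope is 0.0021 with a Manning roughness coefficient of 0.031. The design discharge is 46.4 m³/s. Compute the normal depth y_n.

y_n = 2.68 m

Manning's equation rearranged: A R^(2/3) = nQ / (1·√S) = 0.031 × 46.4 / (√0.0021) = 31.39.
Trying y = 3.32 m: A R^(2/3) = 48.47 — high.
Trying y = 2.19 m: A R^(2/3) = 21.09 — low.
Trying y = 2.68 m: A R^(2/3) = 31.39 — ≈ 31.39.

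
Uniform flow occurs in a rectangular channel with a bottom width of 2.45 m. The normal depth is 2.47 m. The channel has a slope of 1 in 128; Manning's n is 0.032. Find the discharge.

Flow area A = b·y = 2.45 × 2.47 = 6.052 m². Wetted perimeter P = b + 2y = 2.45 + 2×2.47 = 7.39 m.
Hydraulic radius R = A/P = 6.052/7.39 = 0.8189 m.
Manning's equation: Q = (1/n) A R^(2/3) S^(1/2) = (1/0.032) × 6.052 × 0.8189^(2/3) × 0.007812^(1/2) = 14.6 m³/s.

Q = 14.6 m³/s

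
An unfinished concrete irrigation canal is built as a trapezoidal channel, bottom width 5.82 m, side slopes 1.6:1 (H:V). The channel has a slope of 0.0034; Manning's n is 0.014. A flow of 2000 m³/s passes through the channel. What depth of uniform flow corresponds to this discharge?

y_n = 8.83 m

Manning's equation rearranged: A R^(2/3) = nQ / (1·√S) = 0.014 × 2000 / (√0.0034) = 480.2.
At y = 11.1 m: A R^(2/3) = 814.2 — over.
At y = 6.11 m: A R^(2/3) = 211.2 — short.
At y = 8.83 m: A R^(2/3) = 480.1 — close enough.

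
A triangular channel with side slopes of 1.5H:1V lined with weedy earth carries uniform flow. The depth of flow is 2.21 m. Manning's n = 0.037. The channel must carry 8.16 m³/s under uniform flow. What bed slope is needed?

For a triangular section with side slope z = 1.5: A = zy² = 1.5×2.21² = 7.326 m²; P = 2y√(1+z²) = 2×2.21×1.803 = 7.968 m.
Hydraulic radius R = A/P = 7.326/7.968 = 0.9194 m.
From Manning's equation, S = [nQ / (1 A R^(2/3))]² = [0.037 × 8.16 / (1 × 7.326 × 0.9194^(2/3))]² = 0.0019.

S = 0.0019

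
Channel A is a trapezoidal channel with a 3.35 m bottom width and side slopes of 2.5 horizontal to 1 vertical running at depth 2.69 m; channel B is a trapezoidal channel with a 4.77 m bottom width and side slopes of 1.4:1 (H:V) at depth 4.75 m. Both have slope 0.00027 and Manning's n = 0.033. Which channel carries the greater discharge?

Channel A: With bottom width b = 3.35 m and side slope z = 2.5: A = (b + zy)y = (3.35 + 2.5×2.69)×2.69 = 27.1 m²; P = b + 2y√(1+z²) = 3.35 + 2×2.69×2.693 = 17.84 m. Hydraulic radius R = A/P = 27.1/17.84 = 1.519 m. Q_A = (1/0.033)·27.1·1.519^(2/3)·√0.00027 = 17.84 m³/s.
Channel B: With bottom width b = 4.77 m and side slope z = 1.4: A = (b + zy)y = (4.77 + 1.4×4.75)×4.75 = 54.24 m²; P = b + 2y√(1+z²) = 4.77 + 2×4.75×1.72 = 21.11 m. Hydraulic radius R = A/P = 54.24/21.11 = 2.569 m. Q_B = (1/0.033)·54.24·2.569^(2/3)·√0.00027 = 50.67 m³/s.
Q_A = 17.84 m³/s vs Q_B = 50.67 m³/s, so channel B carries more.

channel B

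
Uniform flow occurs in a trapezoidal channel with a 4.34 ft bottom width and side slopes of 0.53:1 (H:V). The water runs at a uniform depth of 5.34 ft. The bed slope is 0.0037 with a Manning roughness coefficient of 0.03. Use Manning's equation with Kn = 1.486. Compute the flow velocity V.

With bottom width b = 4.34 ft and side slope z = 0.53: A = (b + zy)y = (4.34 + 0.53×5.34)×5.34 = 38.29 ft²; P = b + 2y√(1+z²) = 4.34 + 2×5.34×1.132 = 16.43 ft.
Hydraulic radius R = A/P = 38.29/16.43 = 2.331 ft.
From Manning's equation, V = (1.486/n) R^(2/3) S^(1/2) = (1.486/0.03) × 2.331^(2/3) × 0.0037^(1/2) = 5.3 ft/s.

V = 5.3 ft/s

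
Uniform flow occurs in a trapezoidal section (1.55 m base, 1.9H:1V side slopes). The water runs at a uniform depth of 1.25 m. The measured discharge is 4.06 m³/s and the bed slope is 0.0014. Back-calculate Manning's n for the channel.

n = 0.036

With bottom width b = 1.55 m and side slope z = 1.9: A = (b + zy)y = (1.55 + 1.9×1.25)×1.25 = 4.906 m²; P = b + 2y√(1+z²) = 1.55 + 2×1.25×2.147 = 6.918 m.
Hydraulic radius R = A/P = 4.906/6.918 = 0.7092 m.
Rearranging Manning's equation: n = (1/Q) A R^(2/3) S^(1/2) = (1/4.06) × 4.906 × 0.7092^(2/3) × √0.0014 = 0.036.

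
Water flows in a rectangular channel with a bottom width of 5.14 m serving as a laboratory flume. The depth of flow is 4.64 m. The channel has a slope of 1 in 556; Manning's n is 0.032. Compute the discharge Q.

Flow area A = b·y = 5.14 × 4.64 = 23.85 m². Wetted perimeter P = b + 2y = 5.14 + 2×4.64 = 14.42 m.
Hydraulic radius R = A/P = 23.85/14.42 = 1.654 m.
Manning's equation: Q = (1/n) A R^(2/3) S^(1/2) = (1/0.032) × 23.85 × 1.654^(2/3) × 0.001799^(1/2) = 44.2 m³/s.

Q = 44.2 m³/s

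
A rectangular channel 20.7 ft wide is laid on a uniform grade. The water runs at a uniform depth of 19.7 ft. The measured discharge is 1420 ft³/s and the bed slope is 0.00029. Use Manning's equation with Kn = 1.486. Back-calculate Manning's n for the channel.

Flow area A = b·y = 20.7 × 19.7 = 407.8 ft². Wetted perimeter P = b + 2y = 20.7 + 2×19.7 = 60.1 ft.
Hydraulic radius R = A/P = 407.8/60.1 = 6.785 ft.
Rearranging Manning's equation: n = (1.486/Q) A R^(2/3) S^(1/2) = (1.486/1420) × 407.8 × 6.785^(2/3) × √0.00029 = 0.026.

n = 0.026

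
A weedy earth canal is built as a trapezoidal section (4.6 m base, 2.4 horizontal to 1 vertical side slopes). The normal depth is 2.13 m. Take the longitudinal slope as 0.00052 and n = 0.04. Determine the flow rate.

With bottom width b = 4.6 m and side slope z = 2.4: A = (b + zy)y = (4.6 + 2.4×2.13)×2.13 = 20.69 m²; P = b + 2y√(1+z²) = 4.6 + 2×2.13×2.6 = 15.68 m.
Hydraulic radius R = A/P = 20.69/15.68 = 1.32 m.
Manning's equation: Q = (1/n) A R^(2/3) S^(1/2) = (1/0.04) × 20.69 × 1.32^(2/3) × 0.00052^(1/2) = 14.2 m³/s.

Q = 14.2 m³/s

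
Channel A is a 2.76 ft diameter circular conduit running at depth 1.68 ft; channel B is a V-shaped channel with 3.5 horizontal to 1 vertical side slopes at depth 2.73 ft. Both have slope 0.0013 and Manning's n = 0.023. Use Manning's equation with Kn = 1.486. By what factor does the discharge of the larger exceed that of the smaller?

9.75

Channel A: For a circular section of diameter D = 2.76 ft at depth y = 1.68 ft, the central angle is θ = 2 arccos(1 − 2y/D) = 3.58 rad. Then A = (D²/8)(θ − sin θ) = 3.813 ft² and P = Dθ/2 = 4.94 ft. Hydraulic radius R = A/P = 3.813/4.94 = 0.7718 ft. Q_A = (1.486/0.023)·3.813·0.7718^(2/3)·√0.0013 = 7.473 ft³/s.
Channel B: For a triangular section with side slope z = 3.5: A = zy² = 3.5×2.73² = 26.09 ft²; P = 2y√(1+z²) = 2×2.73×3.64 = 19.87 ft. Hydraulic radius R = A/P = 26.09/19.87 = 1.312 ft. Q_B = (1.486/0.023)·26.09·1.312^(2/3)·√0.0013 = 72.84 ft³/s.
The larger discharge is 72.84 ft³/s and the smaller is 7.473 ft³/s; the ratio is 9.75.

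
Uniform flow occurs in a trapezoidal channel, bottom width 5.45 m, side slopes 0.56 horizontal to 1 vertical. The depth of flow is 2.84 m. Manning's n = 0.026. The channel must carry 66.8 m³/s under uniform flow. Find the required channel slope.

With bottom width b = 5.45 m and side slope z = 0.56: A = (b + zy)y = (5.45 + 0.56×2.84)×2.84 = 19.99 m²; P = b + 2y√(1+z²) = 5.45 + 2×2.84×1.146 = 11.96 m.
Hydraulic radius R = A/P = 19.99/11.96 = 1.672 m.
From Manning's equation, S = [nQ / (1 A R^(2/3))]² = [0.026 × 66.8 / (1 × 19.99 × 1.672^(2/3))]² = 0.0038.

S = 0.0038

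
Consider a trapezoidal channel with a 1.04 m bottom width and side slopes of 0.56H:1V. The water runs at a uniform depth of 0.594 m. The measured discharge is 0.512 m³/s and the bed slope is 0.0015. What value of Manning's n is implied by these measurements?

With bottom width b = 1.04 m and side slope z = 0.56: A = (b + zy)y = (1.04 + 0.56×0.594)×0.594 = 0.8153 m²; P = b + 2y√(1+z²) = 1.04 + 2×0.594×1.146 = 2.402 m.
Hydraulic radius R = A/P = 0.8153/2.402 = 0.3395 m.
Rearranging Manning's equation: n = (1/Q) A R^(2/3) S^(1/2) = (1/0.512) × 0.8153 × 0.3395^(2/3) × √0.0015 = 0.03.

n = 0.03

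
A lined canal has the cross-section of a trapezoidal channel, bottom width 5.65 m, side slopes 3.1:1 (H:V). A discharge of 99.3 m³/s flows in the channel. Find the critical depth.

At critical depth, Q² T / (g A³) = 1, i.e. A³/T = Q²/g = 99.3²/9.81 = 1005.
Trying y = 1.71 m: A³/T = 404.1 — low.
Trying y = 2.17 m: A³/T = 1014 — close enough.

y_c = 2.17 m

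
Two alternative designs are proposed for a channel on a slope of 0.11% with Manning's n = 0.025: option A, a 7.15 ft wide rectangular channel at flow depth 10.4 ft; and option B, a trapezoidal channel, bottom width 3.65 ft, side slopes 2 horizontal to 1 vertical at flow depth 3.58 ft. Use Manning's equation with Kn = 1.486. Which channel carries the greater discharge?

Channel A: Flow area A = b·y = 7.15 × 10.4 = 74.36 ft². Wetted perimeter P = b + 2y = 7.15 + 2×10.4 = 27.95 ft. Hydraulic radius R = A/P = 74.36/27.95 = 2.66 ft. Q_A = (1.486/0.025)·74.36·2.66^(2/3)·√0.0011 = 281.5 ft³/s.
Channel B: With bottom width b = 3.65 ft and side slope z = 2: A = (b + zy)y = (3.65 + 2×3.58)×3.58 = 38.7 ft²; P = b + 2y√(1+z²) = 3.65 + 2×3.58×2.236 = 19.66 ft. Hydraulic radius R = A/P = 38.7/19.66 = 1.968 ft. Q_B = (1.486/0.025)·38.7·1.968^(2/3)·√0.0011 = 119.8 ft³/s.
Q_A = 281.5 ft³/s vs Q_B = 119.8 ft³/s, so channel A carries more.

channel A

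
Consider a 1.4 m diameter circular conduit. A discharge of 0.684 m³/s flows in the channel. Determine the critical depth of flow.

y_c = 0.425 m

At critical depth, Q² T / (g A³) = 1, i.e. A³/T = Q²/g = 0.684²/9.81 = 0.04769.
Trying y = 0.498 m: A³/T = 0.08823 — high.
Trying y = 0.302 m: A³/T = 0.01264 — low.
Trying y = 0.425 m: A³/T = 0.04781 — ≈ 0.04769.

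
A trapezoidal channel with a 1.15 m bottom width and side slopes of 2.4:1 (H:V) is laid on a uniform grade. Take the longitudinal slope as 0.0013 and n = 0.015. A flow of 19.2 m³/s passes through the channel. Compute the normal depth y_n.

Manning's equation rearranged: A R^(2/3) = nQ / (1·√S) = 0.015 × 19.2 / (√0.0013) = 7.988.
At y = 1.86 m: A R^(2/3) = 10.2 — high.
At y = 1.22 m: A R^(2/3) = 3.786 — low.
At y = 1.68 m: A R^(2/3) = 7.998 — close enough.

y_n = 1.68 m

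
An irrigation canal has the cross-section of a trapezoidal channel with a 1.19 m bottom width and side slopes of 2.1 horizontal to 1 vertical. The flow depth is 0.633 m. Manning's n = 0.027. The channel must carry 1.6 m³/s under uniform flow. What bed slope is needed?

S = 0.00261

With bottom width b = 1.19 m and side slope z = 2.1: A = (b + zy)y = (1.19 + 2.1×0.633)×0.633 = 1.595 m²; P = b + 2y√(1+z²) = 1.19 + 2×0.633×2.326 = 4.135 m.
Hydraulic radius R = A/P = 1.595/4.135 = 0.3857 m.
From Manning's equation, S = [nQ / (1 A R^(2/3))]² = [0.027 × 1.6 / (1 × 1.595 × 0.3857^(2/3))]² = 0.00261.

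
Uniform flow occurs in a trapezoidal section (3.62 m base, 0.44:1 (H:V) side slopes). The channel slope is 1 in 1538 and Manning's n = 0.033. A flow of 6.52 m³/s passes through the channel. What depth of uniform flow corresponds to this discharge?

y_n = 1.83 m

Manning's equation rearranged: A R^(2/3) = nQ / (1·√S) = 0.033 × 6.52 / (√0.0006502) = 8.438.
Try y = 1.32 m: A R^(2/3) = 4.986 — low.
Try y = 2 m: A R^(2/3) = 9.743 — high.
Try y = 1.83 m: A R^(2/3) = 8.434 — close enough.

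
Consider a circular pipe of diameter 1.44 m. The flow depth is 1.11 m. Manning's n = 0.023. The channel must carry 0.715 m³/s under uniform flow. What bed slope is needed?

S = 0.00045

For a circular section of diameter D = 1.44 m at depth y = 1.11 m, the central angle is θ = 2 arccos(1 − 2y/D) = 4.286 rad. Then A = (D²/8)(θ − sin θ) = 1.347 m² and P = Dθ/2 = 3.086 m.
Hydraulic radius R = A/P = 1.347/3.086 = 0.4365 m.
From Manning's equation, S = [nQ / (1 A R^(2/3))]² = [0.023 × 0.715 / (1 × 1.347 × 0.4365^(2/3))]² = 0.00045.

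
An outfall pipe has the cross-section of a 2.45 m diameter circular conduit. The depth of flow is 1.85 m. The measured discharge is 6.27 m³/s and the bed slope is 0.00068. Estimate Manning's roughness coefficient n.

For a circular section of diameter D = 2.45 m at depth y = 1.85 m, the central angle is θ = 2 arccos(1 − 2y/D) = 4.212 rad. Then A = (D²/8)(θ − sin θ) = 3.819 m² and P = Dθ/2 = 5.16 m.
Hydraulic radius R = A/P = 3.819/5.16 = 0.7401 m.
Rearranging Manning's equation: n = (1/Q) A R^(2/3) S^(1/2) = (1/6.27) × 3.819 × 0.7401^(2/3) × √0.00068 = 0.013.

n = 0.013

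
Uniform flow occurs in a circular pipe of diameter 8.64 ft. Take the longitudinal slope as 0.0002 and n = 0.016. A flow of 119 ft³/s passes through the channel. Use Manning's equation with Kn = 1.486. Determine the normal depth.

Manning's equation rearranged: A R^(2/3) = nQ / (1.486·√S) = 0.016 × 119 / (1.486 × √0.0002) = 90.6.
At y = 7.49 ft: A R^(2/3) = 102.3 — too large.
At y = 6.56 ft: A R^(2/3) = 90.6 — matches.

y_n = 6.56 ft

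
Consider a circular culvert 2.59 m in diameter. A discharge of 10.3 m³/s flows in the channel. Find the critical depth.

At critical depth, Q² T / (g A³) = 1, i.e. A³/T = Q²/g = 10.3²/9.81 = 10.81.
Trying y = 1.8 m: A³/T = 25.03 — high.
Trying y = 1.23 m: A³/T = 5.797 — low.
Trying y = 1.45 m: A³/T = 10.87 — ≈ 10.81.

y_c = 1.45 m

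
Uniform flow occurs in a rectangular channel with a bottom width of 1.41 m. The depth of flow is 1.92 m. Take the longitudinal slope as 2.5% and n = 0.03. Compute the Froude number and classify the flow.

subcritical

Flow area A = b·y = 1.41 × 1.92 = 2.707 m². Wetted perimeter P = b + 2y = 1.41 + 2×1.92 = 5.25 m.
Hydraulic radius R = A/P = 2.707/5.25 = 0.5157 m.
V = (1/n) R^(2/3) √S = (1/0.03) × 0.5157^(2/3) × √0.025 = 3.389 m/s. Hydraulic depth D_h = A/T = 2.707/1.41 = 1.92 m.
Froude number Fr = V/√(g·D_h) = 3.389/√(9.81×1.92) = 0.781, which is less than 1, so the flow is subcritical.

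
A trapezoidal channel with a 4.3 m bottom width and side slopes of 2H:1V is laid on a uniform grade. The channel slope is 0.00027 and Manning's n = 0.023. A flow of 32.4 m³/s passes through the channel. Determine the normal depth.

y_n = 3.02 m

Manning's equation rearranged: A R^(2/3) = nQ / (1·√S) = 0.023 × 32.4 / (√0.00027) = 45.35.
Try y = 3.74 m: A R^(2/3) = 72.14 — too large.
Try y = 2.43 m: A R^(2/3) = 28.75 — too small.
Try y = 3.02 m: A R^(2/3) = 45.41 — ≈ 45.35.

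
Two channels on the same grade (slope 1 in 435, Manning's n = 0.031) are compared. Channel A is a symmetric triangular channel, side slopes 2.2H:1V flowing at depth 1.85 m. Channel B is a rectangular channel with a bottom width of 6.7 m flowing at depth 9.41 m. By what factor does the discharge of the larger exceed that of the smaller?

17.2

Channel A: For a triangular section with side slope z = 2.2: A = zy² = 2.2×1.85² = 7.53 m²; P = 2y√(1+z²) = 2×1.85×2.417 = 8.941 m. Hydraulic radius R = A/P = 7.53/8.941 = 0.8421 m. Q_A = (1/0.031)·7.53·0.8421^(2/3)·√0.002299 = 10.38 m³/s.
Channel B: Flow area A = b·y = 6.7 × 9.41 = 63.05 m². Wetted perimeter P = b + 2y = 6.7 + 2×9.41 = 25.52 m. Hydraulic radius R = A/P = 63.05/25.52 = 2.47 m. Q_B = (1/0.031)·63.05·2.47^(2/3)·√0.002299 = 178.2 m³/s.
The larger discharge is 178.2 m³/s and the smaller is 10.38 m³/s; the ratio is 17.2.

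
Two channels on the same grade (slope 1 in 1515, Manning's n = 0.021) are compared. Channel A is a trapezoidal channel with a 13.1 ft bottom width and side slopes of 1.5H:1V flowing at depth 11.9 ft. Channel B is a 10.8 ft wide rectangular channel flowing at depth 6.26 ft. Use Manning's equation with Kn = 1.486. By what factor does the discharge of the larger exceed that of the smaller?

9.4

Channel A: With bottom width b = 13.1 ft and side slope z = 1.5: A = (b + zy)y = (13.1 + 1.5×11.9)×11.9 = 368.3 ft²; P = b + 2y√(1+z²) = 13.1 + 2×11.9×1.803 = 56.01 ft. Hydraulic radius R = A/P = 368.3/56.01 = 6.576 ft. Q_A = (1.486/0.021)·368.3·6.576^(2/3)·√0.0006601 = 2350 ft³/s.
Channel B: Flow area A = b·y = 10.8 × 6.26 = 67.61 ft². Wetted perimeter P = b + 2y = 10.8 + 2×6.26 = 23.32 ft. Hydraulic radius R = A/P = 67.61/23.32 = 2.899 ft. Q_B = (1.486/0.021)·67.61·2.899^(2/3)·√0.0006601 = 249.9 ft³/s.
The larger discharge is 2350 ft³/s and the smaller is 249.9 ft³/s; the ratio is 9.4.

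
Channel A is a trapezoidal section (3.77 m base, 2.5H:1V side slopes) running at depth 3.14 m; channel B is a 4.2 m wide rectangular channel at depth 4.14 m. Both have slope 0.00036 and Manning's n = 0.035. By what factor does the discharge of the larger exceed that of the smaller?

2.46

Channel A: With bottom width b = 3.77 m and side slope z = 2.5: A = (b + zy)y = (3.77 + 2.5×3.14)×3.14 = 36.49 m²; P = b + 2y√(1+z²) = 3.77 + 2×3.14×2.693 = 20.68 m. Hydraulic radius R = A/P = 36.49/20.68 = 1.764 m. Q_A = (1/0.035)·36.49·1.764^(2/3)·√0.00036 = 28.88 m³/s.
Channel B: Flow area A = b·y = 4.2 × 4.14 = 17.39 m². Wetted perimeter P = b + 2y = 4.2 + 2×4.14 = 12.48 m. Hydraulic radius R = A/P = 17.39/12.48 = 1.393 m. Q_B = (1/0.035)·17.39·1.393^(2/3)·√0.00036 = 11.76 m³/s.
The larger discharge is 28.88 m³/s and the smaller is 11.76 m³/s; the ratio is 2.46.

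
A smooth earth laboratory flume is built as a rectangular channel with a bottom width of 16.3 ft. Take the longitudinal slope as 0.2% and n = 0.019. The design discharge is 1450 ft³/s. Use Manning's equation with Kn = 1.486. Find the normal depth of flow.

Manning's equation rearranged: A R^(2/3) = nQ / (1.486·√S) = 0.019 × 1450 / (1.486 × √0.002) = 414.6.
At y = 6.83 ft: A R^(2/3) = 267.1 — low.
At y = 9.49 ft: A R^(2/3) = 414.4 — close enough.

y_n = 9.49 ft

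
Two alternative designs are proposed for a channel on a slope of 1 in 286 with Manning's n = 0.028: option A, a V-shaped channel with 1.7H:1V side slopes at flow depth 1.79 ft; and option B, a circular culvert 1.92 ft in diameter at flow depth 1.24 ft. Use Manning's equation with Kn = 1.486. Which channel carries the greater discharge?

channel A

Channel A: For a triangular section with side slope z = 1.7: A = zy² = 1.7×1.79² = 5.447 ft²; P = 2y√(1+z²) = 2×1.79×1.972 = 7.061 ft. Hydraulic radius R = A/P = 5.447/7.061 = 0.7714 ft. Q_A = (1.486/0.028)·5.447·0.7714^(2/3)·√0.003497 = 14.38 ft³/s.
Channel B: For a circular section of diameter D = 1.92 ft at depth y = 1.24 ft, the central angle is θ = 2 arccos(1 − 2y/D) = 3.734 rad. Then A = (D²/8)(θ − sin θ) = 1.978 ft² and P = Dθ/2 = 3.584 ft. Hydraulic radius R = A/P = 1.978/3.584 = 0.5517 ft. Q_B = (1.486/0.028)·1.978·0.5517^(2/3)·√0.003497 = 4.175 ft³/s.
Q_A = 14.38 ft³/s vs Q_B = 4.175 ft³/s, so channel A carries more.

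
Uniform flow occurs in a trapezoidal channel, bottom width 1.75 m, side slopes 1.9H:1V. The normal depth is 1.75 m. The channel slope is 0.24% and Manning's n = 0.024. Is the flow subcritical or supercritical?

With bottom width b = 1.75 m and side slope z = 1.9: A = (b + zy)y = (1.75 + 1.9×1.75)×1.75 = 8.881 m²; P = b + 2y√(1+z²) = 1.75 + 2×1.75×2.147 = 9.265 m.
Hydraulic radius R = A/P = 8.881/9.265 = 0.9586 m.
V = (1/n) R^(2/3) √S = (1/0.024) × 0.9586^(2/3) × √0.0024 = 1.985 m/s. Hydraulic depth D_h = A/T = 8.881/8.4 = 1.057 m.
Froude number Fr = V/√(g·D_h) = 1.985/√(9.81×1.057) = 0.616, which is less than 1, so the flow is subcritical.

subcritical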